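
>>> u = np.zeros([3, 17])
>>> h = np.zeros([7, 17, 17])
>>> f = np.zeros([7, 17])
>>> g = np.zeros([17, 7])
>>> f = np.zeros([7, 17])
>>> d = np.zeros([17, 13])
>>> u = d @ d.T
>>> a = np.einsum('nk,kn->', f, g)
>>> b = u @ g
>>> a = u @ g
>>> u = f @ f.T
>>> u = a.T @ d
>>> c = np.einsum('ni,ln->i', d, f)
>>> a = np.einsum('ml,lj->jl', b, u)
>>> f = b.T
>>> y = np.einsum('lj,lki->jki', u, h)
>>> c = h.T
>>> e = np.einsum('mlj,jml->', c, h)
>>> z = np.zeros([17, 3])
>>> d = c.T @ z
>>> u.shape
(7, 13)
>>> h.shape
(7, 17, 17)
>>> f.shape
(7, 17)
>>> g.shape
(17, 7)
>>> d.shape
(7, 17, 3)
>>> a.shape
(13, 7)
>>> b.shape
(17, 7)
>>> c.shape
(17, 17, 7)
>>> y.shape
(13, 17, 17)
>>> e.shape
()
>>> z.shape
(17, 3)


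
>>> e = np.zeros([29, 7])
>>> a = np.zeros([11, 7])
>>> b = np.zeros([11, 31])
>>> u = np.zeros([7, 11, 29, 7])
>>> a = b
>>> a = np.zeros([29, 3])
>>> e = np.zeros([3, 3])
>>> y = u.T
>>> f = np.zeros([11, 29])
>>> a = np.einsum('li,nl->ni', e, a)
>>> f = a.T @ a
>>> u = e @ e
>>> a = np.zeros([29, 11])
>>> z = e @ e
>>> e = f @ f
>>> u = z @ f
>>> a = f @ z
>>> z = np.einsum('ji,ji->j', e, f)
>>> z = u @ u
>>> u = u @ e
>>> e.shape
(3, 3)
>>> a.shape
(3, 3)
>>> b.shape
(11, 31)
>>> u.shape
(3, 3)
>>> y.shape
(7, 29, 11, 7)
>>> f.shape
(3, 3)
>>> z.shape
(3, 3)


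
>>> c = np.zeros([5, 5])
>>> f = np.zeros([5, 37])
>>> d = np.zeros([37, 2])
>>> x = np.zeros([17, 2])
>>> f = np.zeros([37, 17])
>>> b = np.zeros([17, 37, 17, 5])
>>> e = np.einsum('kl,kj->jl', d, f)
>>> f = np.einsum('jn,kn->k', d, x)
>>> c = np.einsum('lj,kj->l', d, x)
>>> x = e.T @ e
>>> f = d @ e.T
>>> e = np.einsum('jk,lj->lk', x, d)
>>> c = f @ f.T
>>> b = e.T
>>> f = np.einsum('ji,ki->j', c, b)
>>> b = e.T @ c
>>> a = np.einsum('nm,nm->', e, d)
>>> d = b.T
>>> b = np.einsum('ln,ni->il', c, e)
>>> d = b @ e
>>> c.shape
(37, 37)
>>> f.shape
(37,)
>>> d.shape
(2, 2)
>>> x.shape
(2, 2)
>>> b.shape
(2, 37)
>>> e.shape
(37, 2)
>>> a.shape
()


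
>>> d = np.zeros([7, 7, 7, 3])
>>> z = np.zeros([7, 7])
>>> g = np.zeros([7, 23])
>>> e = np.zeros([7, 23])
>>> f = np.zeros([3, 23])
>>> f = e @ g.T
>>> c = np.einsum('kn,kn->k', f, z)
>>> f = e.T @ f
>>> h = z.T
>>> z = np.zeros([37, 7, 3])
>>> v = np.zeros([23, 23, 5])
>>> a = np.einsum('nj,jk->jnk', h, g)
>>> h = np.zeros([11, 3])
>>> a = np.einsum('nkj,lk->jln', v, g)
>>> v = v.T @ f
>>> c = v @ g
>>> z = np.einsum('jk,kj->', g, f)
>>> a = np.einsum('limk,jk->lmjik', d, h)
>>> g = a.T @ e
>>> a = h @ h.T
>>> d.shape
(7, 7, 7, 3)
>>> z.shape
()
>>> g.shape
(3, 7, 11, 7, 23)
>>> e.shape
(7, 23)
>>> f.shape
(23, 7)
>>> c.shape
(5, 23, 23)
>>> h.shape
(11, 3)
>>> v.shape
(5, 23, 7)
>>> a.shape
(11, 11)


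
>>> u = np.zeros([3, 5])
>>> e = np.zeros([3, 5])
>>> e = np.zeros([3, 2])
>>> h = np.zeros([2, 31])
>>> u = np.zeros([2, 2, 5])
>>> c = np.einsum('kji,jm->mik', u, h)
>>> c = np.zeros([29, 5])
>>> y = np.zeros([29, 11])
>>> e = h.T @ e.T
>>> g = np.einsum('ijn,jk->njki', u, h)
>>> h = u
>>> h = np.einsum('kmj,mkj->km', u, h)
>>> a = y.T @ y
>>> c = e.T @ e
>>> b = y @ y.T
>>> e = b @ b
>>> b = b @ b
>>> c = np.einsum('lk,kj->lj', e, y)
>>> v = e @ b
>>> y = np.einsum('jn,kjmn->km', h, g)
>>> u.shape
(2, 2, 5)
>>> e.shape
(29, 29)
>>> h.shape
(2, 2)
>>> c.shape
(29, 11)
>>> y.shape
(5, 31)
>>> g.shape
(5, 2, 31, 2)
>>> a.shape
(11, 11)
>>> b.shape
(29, 29)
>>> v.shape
(29, 29)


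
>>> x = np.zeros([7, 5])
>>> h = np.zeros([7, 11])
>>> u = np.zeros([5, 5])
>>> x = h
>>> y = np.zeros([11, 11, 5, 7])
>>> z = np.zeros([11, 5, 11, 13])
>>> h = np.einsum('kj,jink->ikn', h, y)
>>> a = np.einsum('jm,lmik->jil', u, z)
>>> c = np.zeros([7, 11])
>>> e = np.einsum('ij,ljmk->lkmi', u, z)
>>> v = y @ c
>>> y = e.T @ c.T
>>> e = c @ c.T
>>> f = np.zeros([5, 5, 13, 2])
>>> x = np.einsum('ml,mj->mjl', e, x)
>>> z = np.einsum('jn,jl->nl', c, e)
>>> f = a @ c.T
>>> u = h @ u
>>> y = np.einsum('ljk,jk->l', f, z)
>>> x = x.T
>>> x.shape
(7, 11, 7)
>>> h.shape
(11, 7, 5)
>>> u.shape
(11, 7, 5)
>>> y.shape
(5,)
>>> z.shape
(11, 7)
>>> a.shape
(5, 11, 11)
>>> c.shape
(7, 11)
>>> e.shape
(7, 7)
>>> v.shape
(11, 11, 5, 11)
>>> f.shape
(5, 11, 7)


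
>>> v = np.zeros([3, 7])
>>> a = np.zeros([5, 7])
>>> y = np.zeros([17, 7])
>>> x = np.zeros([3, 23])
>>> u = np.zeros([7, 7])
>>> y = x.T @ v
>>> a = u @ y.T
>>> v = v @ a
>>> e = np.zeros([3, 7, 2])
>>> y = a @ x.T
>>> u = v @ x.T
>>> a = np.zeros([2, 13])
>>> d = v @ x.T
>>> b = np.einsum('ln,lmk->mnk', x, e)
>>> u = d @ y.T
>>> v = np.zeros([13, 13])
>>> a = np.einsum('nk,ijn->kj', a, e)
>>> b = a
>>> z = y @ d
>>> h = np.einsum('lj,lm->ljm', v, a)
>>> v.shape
(13, 13)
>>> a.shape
(13, 7)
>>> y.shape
(7, 3)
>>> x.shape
(3, 23)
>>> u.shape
(3, 7)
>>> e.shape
(3, 7, 2)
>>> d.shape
(3, 3)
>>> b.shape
(13, 7)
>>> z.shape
(7, 3)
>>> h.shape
(13, 13, 7)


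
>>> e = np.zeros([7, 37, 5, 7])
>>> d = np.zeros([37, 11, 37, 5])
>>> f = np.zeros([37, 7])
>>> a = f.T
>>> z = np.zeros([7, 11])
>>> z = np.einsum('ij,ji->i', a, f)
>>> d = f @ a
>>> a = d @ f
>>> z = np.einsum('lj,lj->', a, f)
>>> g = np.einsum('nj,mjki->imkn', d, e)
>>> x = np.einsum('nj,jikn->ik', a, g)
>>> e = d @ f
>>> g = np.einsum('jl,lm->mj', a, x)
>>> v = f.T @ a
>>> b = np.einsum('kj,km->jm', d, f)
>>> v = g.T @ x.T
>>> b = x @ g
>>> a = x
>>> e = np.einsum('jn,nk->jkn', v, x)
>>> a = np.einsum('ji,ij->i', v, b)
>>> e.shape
(37, 5, 7)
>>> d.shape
(37, 37)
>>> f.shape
(37, 7)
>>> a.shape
(7,)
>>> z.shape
()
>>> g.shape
(5, 37)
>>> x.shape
(7, 5)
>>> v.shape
(37, 7)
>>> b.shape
(7, 37)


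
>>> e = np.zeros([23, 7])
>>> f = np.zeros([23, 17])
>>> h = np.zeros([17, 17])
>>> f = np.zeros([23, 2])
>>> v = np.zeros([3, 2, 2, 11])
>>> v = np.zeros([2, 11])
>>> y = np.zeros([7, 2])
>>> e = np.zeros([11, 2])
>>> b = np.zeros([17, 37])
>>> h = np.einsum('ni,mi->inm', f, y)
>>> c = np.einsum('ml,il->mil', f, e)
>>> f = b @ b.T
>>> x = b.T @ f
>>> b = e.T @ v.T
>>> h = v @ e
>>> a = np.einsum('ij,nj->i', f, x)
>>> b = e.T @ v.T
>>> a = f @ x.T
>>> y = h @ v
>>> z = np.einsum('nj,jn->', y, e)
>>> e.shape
(11, 2)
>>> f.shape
(17, 17)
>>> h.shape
(2, 2)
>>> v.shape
(2, 11)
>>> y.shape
(2, 11)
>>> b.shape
(2, 2)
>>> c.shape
(23, 11, 2)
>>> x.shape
(37, 17)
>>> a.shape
(17, 37)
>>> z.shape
()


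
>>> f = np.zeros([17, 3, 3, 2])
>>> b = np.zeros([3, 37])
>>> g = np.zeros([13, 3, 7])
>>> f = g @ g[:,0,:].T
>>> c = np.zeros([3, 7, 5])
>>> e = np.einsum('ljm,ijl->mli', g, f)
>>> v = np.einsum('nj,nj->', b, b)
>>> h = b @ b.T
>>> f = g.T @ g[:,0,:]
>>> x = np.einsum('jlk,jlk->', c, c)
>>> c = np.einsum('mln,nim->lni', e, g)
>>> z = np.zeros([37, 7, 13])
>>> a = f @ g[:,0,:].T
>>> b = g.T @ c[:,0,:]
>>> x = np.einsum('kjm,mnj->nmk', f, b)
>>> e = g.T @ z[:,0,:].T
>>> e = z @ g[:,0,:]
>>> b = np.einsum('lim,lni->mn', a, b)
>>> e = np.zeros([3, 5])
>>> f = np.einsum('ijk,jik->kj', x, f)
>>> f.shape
(7, 7)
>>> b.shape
(13, 3)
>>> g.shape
(13, 3, 7)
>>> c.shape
(13, 13, 3)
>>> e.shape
(3, 5)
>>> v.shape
()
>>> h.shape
(3, 3)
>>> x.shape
(3, 7, 7)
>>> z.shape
(37, 7, 13)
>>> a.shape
(7, 3, 13)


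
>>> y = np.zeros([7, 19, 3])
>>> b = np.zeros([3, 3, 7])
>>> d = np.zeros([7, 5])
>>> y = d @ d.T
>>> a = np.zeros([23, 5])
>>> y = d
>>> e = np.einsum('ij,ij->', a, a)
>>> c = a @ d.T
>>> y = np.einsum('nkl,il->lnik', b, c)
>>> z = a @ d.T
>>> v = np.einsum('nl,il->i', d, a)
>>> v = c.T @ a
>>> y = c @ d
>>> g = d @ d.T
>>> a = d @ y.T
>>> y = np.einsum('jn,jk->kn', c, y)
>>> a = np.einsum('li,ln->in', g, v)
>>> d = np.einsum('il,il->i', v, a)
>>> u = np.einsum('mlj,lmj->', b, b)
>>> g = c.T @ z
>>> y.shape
(5, 7)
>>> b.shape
(3, 3, 7)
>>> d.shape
(7,)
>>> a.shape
(7, 5)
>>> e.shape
()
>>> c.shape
(23, 7)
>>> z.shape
(23, 7)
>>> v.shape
(7, 5)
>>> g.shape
(7, 7)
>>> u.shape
()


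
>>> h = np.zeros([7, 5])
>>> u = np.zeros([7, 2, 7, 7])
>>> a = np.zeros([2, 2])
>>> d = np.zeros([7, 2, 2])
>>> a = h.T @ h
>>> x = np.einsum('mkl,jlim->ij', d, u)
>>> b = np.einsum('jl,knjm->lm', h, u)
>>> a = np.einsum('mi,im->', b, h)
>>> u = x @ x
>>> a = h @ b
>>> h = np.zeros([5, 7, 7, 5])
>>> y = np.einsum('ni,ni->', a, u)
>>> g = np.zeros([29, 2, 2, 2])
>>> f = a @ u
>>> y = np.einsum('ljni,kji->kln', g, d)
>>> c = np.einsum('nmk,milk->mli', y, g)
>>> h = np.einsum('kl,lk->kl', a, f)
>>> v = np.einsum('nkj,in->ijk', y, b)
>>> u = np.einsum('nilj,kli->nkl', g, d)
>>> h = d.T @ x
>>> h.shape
(2, 2, 7)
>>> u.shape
(29, 7, 2)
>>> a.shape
(7, 7)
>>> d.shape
(7, 2, 2)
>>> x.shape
(7, 7)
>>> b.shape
(5, 7)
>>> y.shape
(7, 29, 2)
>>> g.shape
(29, 2, 2, 2)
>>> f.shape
(7, 7)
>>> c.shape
(29, 2, 2)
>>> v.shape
(5, 2, 29)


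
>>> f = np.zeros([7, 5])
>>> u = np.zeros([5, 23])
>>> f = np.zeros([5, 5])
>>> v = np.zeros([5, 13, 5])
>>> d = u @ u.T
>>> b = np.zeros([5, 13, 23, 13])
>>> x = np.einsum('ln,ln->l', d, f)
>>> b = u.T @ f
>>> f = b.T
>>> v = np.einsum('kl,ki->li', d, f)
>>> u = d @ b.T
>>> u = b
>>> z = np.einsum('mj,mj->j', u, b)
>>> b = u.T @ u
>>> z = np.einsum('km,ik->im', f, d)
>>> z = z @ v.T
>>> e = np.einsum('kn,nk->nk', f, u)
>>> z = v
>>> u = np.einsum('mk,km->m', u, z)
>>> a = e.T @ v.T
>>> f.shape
(5, 23)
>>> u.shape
(23,)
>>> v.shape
(5, 23)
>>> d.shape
(5, 5)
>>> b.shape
(5, 5)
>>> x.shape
(5,)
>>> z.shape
(5, 23)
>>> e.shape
(23, 5)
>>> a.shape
(5, 5)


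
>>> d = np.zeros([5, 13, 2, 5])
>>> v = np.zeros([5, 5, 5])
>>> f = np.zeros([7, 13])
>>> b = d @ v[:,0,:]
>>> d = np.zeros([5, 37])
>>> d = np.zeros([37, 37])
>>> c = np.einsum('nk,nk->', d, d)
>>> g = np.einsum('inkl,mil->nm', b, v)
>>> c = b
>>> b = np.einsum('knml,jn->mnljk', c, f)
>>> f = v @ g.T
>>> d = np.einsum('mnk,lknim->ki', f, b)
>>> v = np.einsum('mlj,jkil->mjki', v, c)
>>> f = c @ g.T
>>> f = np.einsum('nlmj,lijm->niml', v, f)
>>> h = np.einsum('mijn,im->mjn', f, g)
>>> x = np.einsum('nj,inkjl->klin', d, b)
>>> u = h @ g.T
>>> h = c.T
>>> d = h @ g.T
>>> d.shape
(5, 2, 13, 13)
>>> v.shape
(5, 5, 13, 2)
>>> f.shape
(5, 13, 13, 5)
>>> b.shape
(2, 13, 5, 7, 5)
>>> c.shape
(5, 13, 2, 5)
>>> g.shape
(13, 5)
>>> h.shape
(5, 2, 13, 5)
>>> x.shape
(5, 5, 2, 13)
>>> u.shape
(5, 13, 13)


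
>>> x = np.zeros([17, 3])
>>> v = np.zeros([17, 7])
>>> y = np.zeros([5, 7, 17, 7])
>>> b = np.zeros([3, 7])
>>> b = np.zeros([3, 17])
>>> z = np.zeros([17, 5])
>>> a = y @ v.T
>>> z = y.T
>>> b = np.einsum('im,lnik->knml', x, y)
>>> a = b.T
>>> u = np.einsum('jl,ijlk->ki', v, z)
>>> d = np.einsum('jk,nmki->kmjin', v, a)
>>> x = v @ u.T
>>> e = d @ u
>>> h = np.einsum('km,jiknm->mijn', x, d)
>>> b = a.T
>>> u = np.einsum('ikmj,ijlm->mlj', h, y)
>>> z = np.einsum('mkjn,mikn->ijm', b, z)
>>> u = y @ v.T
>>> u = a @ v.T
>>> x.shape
(17, 5)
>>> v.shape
(17, 7)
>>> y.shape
(5, 7, 17, 7)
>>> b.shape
(7, 7, 3, 5)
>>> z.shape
(17, 3, 7)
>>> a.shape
(5, 3, 7, 7)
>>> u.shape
(5, 3, 7, 17)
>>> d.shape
(7, 3, 17, 7, 5)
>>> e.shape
(7, 3, 17, 7, 7)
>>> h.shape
(5, 3, 7, 7)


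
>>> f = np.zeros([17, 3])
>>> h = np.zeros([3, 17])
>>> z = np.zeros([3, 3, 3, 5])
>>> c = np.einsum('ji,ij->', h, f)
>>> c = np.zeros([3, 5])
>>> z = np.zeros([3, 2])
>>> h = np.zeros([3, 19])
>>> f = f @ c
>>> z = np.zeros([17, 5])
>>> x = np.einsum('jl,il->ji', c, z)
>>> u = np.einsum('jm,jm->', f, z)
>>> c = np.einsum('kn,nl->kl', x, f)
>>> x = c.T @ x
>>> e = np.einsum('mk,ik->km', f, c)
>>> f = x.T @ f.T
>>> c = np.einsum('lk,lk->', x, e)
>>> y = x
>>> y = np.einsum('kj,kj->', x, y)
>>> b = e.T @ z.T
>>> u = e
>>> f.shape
(17, 17)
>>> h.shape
(3, 19)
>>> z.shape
(17, 5)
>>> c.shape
()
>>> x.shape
(5, 17)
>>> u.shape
(5, 17)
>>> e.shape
(5, 17)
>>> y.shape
()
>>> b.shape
(17, 17)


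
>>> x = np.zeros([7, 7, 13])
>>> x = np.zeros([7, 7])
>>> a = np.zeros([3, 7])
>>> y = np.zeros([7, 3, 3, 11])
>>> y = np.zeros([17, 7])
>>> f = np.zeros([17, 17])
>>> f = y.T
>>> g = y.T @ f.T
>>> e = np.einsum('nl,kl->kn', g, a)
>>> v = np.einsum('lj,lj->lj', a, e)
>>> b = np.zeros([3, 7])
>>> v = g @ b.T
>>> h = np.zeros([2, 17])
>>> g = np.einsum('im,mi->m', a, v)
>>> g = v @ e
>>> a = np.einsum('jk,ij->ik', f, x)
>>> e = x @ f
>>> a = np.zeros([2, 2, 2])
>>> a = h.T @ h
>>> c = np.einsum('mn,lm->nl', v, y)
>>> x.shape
(7, 7)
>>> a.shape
(17, 17)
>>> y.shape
(17, 7)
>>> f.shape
(7, 17)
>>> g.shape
(7, 7)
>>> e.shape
(7, 17)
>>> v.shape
(7, 3)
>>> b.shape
(3, 7)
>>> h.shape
(2, 17)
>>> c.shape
(3, 17)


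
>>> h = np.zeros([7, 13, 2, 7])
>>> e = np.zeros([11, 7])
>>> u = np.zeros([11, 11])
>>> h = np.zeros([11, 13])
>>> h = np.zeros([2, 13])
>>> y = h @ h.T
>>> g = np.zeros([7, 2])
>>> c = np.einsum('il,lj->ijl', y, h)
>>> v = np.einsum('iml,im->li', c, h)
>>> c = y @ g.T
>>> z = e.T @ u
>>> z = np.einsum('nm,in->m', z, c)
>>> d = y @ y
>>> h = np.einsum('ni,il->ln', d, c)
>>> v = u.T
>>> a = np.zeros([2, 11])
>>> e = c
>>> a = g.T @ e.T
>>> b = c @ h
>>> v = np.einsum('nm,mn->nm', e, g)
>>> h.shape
(7, 2)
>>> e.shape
(2, 7)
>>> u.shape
(11, 11)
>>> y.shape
(2, 2)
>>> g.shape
(7, 2)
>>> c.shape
(2, 7)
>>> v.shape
(2, 7)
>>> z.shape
(11,)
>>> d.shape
(2, 2)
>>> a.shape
(2, 2)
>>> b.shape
(2, 2)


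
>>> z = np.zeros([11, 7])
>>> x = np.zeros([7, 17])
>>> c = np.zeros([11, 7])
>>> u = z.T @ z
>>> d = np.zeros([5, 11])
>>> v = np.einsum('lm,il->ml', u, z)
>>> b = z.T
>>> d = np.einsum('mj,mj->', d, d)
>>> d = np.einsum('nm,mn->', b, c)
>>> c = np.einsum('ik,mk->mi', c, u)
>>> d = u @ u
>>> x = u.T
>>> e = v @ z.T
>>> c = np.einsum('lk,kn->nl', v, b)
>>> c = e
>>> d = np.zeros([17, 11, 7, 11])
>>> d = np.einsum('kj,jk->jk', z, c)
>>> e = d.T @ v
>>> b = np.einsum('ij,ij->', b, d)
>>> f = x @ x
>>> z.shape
(11, 7)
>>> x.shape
(7, 7)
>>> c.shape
(7, 11)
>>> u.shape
(7, 7)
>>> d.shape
(7, 11)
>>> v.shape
(7, 7)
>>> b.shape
()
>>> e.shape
(11, 7)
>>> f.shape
(7, 7)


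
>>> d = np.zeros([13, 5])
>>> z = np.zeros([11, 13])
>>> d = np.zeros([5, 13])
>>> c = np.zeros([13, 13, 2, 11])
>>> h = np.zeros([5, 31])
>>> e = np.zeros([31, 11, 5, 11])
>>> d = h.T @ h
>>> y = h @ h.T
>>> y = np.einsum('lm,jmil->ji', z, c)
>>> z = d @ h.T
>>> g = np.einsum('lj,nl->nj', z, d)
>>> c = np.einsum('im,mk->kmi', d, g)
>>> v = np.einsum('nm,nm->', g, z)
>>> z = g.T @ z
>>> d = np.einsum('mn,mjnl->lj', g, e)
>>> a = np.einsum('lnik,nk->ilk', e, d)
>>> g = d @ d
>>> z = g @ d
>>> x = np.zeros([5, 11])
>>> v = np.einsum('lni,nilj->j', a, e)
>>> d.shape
(11, 11)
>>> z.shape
(11, 11)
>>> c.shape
(5, 31, 31)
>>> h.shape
(5, 31)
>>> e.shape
(31, 11, 5, 11)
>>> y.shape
(13, 2)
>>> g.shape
(11, 11)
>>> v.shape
(11,)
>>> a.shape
(5, 31, 11)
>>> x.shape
(5, 11)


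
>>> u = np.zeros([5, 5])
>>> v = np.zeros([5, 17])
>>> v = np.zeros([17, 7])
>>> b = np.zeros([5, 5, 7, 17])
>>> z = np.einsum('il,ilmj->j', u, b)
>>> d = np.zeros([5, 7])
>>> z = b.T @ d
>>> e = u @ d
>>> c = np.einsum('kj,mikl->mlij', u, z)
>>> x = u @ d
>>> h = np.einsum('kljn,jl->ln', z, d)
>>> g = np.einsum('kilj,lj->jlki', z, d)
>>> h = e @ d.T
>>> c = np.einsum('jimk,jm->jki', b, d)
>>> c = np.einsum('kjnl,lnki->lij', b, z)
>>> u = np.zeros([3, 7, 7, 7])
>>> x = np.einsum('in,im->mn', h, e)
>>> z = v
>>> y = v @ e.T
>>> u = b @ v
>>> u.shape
(5, 5, 7, 7)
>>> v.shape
(17, 7)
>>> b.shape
(5, 5, 7, 17)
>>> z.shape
(17, 7)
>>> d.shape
(5, 7)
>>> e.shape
(5, 7)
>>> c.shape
(17, 7, 5)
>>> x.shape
(7, 5)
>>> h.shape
(5, 5)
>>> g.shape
(7, 5, 17, 7)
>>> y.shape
(17, 5)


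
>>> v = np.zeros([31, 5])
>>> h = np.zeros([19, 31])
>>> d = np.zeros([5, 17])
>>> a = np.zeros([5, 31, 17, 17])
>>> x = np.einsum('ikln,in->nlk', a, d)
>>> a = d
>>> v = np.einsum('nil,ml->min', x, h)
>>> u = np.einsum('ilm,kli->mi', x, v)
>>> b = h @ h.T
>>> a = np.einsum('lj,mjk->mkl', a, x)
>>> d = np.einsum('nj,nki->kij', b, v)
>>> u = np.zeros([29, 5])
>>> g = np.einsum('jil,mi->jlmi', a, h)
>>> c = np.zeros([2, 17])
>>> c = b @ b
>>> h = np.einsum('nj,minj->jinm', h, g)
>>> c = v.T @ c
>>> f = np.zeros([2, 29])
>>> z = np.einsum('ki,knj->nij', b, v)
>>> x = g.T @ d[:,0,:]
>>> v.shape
(19, 17, 17)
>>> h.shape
(31, 5, 19, 17)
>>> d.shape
(17, 17, 19)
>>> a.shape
(17, 31, 5)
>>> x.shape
(31, 19, 5, 19)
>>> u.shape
(29, 5)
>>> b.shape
(19, 19)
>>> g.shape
(17, 5, 19, 31)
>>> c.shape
(17, 17, 19)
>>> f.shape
(2, 29)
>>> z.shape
(17, 19, 17)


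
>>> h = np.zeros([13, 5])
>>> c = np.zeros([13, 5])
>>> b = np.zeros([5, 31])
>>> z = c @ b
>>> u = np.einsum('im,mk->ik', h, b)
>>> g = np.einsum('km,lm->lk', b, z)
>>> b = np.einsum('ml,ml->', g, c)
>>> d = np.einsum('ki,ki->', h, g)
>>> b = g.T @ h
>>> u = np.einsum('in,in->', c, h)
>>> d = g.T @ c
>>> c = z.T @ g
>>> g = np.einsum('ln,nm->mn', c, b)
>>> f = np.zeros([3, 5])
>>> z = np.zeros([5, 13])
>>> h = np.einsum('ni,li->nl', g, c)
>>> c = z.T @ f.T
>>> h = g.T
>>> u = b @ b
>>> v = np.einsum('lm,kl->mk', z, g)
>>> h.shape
(5, 5)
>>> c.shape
(13, 3)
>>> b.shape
(5, 5)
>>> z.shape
(5, 13)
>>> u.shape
(5, 5)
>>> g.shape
(5, 5)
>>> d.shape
(5, 5)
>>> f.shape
(3, 5)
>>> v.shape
(13, 5)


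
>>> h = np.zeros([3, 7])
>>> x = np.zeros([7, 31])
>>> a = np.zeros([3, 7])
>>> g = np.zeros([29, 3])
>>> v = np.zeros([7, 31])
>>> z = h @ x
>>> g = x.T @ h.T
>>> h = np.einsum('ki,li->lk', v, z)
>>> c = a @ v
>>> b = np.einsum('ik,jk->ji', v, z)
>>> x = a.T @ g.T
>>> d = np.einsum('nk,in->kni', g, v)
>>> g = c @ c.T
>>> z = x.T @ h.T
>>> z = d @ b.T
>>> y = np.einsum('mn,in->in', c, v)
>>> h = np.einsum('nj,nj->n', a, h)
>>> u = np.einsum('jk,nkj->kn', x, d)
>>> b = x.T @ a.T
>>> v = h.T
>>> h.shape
(3,)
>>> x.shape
(7, 31)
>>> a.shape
(3, 7)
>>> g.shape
(3, 3)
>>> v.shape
(3,)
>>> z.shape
(3, 31, 3)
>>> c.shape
(3, 31)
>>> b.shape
(31, 3)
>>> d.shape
(3, 31, 7)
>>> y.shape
(7, 31)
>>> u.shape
(31, 3)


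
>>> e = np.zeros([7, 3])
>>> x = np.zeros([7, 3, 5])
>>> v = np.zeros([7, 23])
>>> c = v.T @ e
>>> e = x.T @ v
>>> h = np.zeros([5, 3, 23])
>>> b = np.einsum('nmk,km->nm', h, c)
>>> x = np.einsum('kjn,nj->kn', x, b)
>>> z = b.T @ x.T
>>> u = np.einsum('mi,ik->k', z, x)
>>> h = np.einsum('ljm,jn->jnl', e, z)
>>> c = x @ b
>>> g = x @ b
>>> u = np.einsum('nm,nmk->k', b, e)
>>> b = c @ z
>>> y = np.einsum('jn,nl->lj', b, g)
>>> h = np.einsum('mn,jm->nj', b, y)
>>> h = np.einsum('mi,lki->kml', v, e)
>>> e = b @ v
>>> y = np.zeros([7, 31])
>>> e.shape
(7, 23)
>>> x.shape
(7, 5)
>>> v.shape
(7, 23)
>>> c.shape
(7, 3)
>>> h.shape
(3, 7, 5)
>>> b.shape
(7, 7)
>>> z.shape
(3, 7)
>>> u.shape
(23,)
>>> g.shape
(7, 3)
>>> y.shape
(7, 31)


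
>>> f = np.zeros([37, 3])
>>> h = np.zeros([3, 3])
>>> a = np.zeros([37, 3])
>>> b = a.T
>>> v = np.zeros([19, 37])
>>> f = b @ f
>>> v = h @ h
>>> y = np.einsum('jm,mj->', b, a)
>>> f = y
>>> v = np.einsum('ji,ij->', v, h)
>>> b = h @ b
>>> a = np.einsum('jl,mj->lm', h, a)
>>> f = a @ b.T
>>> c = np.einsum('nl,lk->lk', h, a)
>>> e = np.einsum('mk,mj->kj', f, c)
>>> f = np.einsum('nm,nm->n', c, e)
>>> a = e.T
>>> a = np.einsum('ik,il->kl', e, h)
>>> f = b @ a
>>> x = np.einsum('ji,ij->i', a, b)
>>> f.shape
(3, 3)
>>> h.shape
(3, 3)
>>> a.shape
(37, 3)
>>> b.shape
(3, 37)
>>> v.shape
()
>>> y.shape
()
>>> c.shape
(3, 37)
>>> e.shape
(3, 37)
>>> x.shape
(3,)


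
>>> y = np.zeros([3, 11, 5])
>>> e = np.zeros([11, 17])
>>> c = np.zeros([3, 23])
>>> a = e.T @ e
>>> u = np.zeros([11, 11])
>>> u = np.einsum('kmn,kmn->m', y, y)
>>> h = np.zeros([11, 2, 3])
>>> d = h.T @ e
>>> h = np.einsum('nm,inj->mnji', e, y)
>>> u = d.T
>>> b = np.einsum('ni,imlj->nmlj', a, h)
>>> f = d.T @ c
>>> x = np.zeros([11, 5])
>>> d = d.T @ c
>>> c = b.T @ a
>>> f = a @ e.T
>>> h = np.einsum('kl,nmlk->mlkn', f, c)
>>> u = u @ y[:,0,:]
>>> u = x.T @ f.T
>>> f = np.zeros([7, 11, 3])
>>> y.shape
(3, 11, 5)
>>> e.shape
(11, 17)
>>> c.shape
(3, 5, 11, 17)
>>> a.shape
(17, 17)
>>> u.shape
(5, 17)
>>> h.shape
(5, 11, 17, 3)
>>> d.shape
(17, 2, 23)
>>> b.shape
(17, 11, 5, 3)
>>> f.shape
(7, 11, 3)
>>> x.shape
(11, 5)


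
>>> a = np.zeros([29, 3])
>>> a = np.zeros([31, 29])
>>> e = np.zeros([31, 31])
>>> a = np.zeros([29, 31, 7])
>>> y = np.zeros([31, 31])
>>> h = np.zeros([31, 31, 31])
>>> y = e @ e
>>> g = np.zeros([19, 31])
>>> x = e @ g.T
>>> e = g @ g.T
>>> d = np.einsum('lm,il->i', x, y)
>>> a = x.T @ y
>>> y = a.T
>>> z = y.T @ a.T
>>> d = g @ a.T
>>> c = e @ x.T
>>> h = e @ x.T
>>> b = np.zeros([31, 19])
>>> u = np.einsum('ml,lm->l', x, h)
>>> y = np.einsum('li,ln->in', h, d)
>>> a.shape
(19, 31)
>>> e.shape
(19, 19)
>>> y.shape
(31, 19)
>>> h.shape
(19, 31)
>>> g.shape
(19, 31)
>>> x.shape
(31, 19)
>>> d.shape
(19, 19)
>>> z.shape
(19, 19)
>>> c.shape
(19, 31)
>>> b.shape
(31, 19)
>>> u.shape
(19,)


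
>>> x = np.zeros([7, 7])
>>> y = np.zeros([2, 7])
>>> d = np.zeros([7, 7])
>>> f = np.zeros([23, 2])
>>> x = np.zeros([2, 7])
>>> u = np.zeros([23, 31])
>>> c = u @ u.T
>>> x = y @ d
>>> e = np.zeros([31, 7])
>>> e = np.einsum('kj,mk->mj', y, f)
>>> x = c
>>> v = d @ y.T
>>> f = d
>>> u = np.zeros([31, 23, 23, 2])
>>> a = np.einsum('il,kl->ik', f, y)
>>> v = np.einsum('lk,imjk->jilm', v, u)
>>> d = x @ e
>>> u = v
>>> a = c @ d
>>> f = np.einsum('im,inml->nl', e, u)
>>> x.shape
(23, 23)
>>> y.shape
(2, 7)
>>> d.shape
(23, 7)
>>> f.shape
(31, 23)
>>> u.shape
(23, 31, 7, 23)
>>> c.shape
(23, 23)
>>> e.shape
(23, 7)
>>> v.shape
(23, 31, 7, 23)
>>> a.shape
(23, 7)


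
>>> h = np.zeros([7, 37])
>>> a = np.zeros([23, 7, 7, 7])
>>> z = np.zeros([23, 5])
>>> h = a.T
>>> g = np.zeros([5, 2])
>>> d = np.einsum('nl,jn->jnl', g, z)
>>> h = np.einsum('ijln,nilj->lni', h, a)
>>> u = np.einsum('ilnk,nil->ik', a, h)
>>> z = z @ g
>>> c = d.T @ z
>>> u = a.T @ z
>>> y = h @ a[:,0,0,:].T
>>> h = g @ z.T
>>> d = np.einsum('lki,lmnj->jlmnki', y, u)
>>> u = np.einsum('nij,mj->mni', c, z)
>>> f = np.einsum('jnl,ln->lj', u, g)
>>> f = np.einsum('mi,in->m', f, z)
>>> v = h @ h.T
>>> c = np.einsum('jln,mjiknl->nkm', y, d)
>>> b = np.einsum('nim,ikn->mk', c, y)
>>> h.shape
(5, 23)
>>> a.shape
(23, 7, 7, 7)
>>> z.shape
(23, 2)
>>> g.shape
(5, 2)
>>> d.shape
(2, 7, 7, 7, 23, 23)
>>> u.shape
(23, 2, 5)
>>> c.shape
(23, 7, 2)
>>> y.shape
(7, 23, 23)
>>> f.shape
(5,)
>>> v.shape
(5, 5)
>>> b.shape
(2, 23)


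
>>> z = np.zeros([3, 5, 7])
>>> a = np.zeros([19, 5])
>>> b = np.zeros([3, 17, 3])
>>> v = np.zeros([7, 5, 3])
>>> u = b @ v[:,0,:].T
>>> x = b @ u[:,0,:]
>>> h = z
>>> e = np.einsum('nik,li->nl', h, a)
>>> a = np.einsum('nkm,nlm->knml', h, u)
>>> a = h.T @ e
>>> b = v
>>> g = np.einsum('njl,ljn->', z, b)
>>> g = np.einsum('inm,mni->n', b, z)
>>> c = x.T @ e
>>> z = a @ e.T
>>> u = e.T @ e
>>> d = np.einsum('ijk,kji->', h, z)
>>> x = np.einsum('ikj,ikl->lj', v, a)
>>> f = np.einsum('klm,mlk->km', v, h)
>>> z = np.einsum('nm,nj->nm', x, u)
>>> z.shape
(19, 3)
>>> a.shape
(7, 5, 19)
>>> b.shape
(7, 5, 3)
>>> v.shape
(7, 5, 3)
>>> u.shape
(19, 19)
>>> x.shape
(19, 3)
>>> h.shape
(3, 5, 7)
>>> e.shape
(3, 19)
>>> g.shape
(5,)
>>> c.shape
(7, 17, 19)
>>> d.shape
()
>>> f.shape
(7, 3)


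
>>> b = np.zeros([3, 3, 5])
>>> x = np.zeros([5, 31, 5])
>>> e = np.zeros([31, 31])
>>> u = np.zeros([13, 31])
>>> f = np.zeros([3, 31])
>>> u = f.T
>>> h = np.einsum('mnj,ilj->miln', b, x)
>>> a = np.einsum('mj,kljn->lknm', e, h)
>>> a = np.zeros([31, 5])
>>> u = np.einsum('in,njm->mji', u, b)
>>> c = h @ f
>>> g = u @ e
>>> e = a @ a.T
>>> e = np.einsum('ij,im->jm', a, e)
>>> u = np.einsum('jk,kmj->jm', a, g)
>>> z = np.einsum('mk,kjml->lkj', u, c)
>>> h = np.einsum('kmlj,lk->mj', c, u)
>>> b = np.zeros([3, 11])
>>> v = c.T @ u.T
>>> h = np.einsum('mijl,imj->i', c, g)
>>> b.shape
(3, 11)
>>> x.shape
(5, 31, 5)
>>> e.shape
(5, 31)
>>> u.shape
(31, 3)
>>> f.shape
(3, 31)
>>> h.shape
(5,)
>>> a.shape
(31, 5)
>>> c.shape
(3, 5, 31, 31)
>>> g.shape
(5, 3, 31)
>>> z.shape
(31, 3, 5)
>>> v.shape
(31, 31, 5, 31)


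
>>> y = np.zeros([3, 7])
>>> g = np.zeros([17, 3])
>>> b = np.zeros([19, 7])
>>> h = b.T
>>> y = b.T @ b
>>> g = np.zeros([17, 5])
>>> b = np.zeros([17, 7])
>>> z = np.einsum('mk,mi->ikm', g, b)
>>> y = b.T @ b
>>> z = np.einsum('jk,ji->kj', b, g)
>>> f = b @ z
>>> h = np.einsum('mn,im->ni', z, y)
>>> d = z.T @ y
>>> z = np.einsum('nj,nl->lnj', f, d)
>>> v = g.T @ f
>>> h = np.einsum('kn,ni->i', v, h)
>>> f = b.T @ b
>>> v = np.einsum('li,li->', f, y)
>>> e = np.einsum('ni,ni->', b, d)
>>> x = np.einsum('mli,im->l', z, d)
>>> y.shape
(7, 7)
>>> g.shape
(17, 5)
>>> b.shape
(17, 7)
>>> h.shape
(7,)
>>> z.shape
(7, 17, 17)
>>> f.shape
(7, 7)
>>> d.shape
(17, 7)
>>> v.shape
()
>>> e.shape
()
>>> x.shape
(17,)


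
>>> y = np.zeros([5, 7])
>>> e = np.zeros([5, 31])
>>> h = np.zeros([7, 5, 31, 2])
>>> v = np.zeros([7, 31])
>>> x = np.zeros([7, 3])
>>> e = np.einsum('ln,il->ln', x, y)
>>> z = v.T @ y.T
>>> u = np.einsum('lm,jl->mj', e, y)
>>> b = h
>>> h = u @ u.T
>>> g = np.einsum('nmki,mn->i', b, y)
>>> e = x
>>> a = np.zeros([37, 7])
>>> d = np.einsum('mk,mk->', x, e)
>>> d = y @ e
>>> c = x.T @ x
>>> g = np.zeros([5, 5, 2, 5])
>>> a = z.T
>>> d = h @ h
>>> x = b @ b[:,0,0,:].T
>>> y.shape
(5, 7)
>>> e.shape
(7, 3)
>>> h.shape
(3, 3)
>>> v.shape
(7, 31)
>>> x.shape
(7, 5, 31, 7)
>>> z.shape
(31, 5)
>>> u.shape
(3, 5)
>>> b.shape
(7, 5, 31, 2)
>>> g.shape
(5, 5, 2, 5)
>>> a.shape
(5, 31)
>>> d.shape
(3, 3)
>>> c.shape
(3, 3)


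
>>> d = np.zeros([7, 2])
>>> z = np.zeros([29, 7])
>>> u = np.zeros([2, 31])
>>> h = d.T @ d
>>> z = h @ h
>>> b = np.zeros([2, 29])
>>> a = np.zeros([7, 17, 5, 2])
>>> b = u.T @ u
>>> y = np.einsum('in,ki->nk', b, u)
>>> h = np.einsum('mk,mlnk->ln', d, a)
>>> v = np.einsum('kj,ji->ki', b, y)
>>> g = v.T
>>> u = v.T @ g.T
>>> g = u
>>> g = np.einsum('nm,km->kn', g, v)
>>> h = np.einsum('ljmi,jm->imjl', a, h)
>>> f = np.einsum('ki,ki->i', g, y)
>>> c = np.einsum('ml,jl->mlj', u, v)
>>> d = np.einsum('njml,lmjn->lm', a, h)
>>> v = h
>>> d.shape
(2, 5)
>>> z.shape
(2, 2)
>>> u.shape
(2, 2)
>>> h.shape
(2, 5, 17, 7)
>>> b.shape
(31, 31)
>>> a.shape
(7, 17, 5, 2)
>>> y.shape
(31, 2)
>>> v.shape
(2, 5, 17, 7)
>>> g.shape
(31, 2)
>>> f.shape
(2,)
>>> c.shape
(2, 2, 31)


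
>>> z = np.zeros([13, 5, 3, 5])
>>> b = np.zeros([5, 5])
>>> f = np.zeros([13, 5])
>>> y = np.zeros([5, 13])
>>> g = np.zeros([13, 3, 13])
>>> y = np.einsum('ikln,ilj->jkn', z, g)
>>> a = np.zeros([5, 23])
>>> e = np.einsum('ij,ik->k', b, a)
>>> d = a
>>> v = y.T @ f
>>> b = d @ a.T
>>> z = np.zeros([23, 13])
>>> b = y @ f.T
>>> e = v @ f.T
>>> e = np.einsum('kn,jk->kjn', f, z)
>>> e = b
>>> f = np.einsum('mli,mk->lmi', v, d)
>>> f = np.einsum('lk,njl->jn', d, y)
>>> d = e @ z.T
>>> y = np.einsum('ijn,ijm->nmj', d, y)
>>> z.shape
(23, 13)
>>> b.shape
(13, 5, 13)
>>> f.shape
(5, 13)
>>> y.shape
(23, 5, 5)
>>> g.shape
(13, 3, 13)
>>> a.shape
(5, 23)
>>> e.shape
(13, 5, 13)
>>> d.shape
(13, 5, 23)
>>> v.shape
(5, 5, 5)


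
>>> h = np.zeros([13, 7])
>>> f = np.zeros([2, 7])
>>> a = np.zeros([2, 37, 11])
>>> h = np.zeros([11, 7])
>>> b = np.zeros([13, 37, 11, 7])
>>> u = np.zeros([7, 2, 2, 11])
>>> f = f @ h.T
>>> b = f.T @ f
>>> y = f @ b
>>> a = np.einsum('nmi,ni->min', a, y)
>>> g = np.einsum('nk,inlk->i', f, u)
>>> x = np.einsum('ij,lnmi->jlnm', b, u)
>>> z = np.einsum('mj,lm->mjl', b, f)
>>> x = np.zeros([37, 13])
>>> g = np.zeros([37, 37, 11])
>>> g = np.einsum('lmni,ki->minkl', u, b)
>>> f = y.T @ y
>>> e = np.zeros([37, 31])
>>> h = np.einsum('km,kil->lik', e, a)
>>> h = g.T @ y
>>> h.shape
(7, 11, 2, 11, 11)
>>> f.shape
(11, 11)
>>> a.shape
(37, 11, 2)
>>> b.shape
(11, 11)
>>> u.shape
(7, 2, 2, 11)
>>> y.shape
(2, 11)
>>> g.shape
(2, 11, 2, 11, 7)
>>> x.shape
(37, 13)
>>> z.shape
(11, 11, 2)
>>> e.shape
(37, 31)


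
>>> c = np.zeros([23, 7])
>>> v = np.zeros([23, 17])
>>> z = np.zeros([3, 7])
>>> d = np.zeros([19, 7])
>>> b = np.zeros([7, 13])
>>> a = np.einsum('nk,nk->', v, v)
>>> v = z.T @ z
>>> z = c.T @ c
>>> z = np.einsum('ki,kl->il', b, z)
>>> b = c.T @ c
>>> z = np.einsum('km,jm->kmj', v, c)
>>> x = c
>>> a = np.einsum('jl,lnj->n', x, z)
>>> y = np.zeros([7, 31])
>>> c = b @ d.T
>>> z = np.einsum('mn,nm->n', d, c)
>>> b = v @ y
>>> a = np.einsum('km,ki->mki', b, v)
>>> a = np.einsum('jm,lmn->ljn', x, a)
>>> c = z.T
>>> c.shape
(7,)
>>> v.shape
(7, 7)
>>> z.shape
(7,)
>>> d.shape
(19, 7)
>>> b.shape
(7, 31)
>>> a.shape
(31, 23, 7)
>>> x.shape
(23, 7)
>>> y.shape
(7, 31)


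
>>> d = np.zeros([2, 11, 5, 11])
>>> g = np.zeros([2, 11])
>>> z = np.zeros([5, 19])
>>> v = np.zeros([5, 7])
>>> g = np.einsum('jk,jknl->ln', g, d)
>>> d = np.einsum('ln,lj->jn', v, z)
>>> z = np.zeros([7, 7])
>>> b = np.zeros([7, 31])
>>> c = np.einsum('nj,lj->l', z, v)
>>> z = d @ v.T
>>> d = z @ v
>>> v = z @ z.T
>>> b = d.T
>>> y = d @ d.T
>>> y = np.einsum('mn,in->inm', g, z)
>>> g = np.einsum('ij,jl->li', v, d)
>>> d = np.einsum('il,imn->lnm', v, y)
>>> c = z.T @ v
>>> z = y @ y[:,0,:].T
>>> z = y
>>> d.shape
(19, 11, 5)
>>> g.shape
(7, 19)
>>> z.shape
(19, 5, 11)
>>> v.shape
(19, 19)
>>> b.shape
(7, 19)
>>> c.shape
(5, 19)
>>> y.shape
(19, 5, 11)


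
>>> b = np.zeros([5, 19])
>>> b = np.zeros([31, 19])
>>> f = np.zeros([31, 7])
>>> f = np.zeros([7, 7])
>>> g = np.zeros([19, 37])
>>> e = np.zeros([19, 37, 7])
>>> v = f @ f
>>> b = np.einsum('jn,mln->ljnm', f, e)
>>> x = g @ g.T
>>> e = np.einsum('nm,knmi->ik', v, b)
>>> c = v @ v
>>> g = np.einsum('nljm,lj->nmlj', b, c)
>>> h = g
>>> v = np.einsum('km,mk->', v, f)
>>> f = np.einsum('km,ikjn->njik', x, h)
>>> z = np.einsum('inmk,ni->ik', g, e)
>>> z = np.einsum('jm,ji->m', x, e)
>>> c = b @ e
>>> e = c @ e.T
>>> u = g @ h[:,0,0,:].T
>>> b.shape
(37, 7, 7, 19)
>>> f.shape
(7, 7, 37, 19)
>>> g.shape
(37, 19, 7, 7)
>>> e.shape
(37, 7, 7, 19)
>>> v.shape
()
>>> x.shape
(19, 19)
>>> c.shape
(37, 7, 7, 37)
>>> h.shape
(37, 19, 7, 7)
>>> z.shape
(19,)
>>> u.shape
(37, 19, 7, 37)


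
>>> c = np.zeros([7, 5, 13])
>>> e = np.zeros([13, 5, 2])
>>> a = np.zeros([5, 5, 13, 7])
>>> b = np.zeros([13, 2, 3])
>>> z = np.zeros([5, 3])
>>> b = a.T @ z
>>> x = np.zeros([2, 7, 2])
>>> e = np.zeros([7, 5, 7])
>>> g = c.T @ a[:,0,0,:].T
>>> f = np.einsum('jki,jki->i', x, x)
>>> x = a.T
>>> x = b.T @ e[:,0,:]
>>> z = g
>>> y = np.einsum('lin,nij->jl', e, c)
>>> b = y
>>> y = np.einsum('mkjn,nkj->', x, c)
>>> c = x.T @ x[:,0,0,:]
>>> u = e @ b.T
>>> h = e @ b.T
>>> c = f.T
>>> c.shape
(2,)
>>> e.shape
(7, 5, 7)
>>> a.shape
(5, 5, 13, 7)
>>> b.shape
(13, 7)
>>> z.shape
(13, 5, 5)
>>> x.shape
(3, 5, 13, 7)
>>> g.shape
(13, 5, 5)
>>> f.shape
(2,)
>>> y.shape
()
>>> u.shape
(7, 5, 13)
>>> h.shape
(7, 5, 13)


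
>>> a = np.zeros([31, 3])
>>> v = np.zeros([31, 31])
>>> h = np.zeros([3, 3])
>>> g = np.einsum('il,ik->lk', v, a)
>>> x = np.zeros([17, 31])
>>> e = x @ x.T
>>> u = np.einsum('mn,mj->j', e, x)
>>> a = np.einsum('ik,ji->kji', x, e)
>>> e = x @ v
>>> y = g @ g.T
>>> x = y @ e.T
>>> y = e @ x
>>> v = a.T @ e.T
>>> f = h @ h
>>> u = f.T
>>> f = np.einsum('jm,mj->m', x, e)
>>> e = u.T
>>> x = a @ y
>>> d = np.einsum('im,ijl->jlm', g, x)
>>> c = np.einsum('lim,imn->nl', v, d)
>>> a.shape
(31, 17, 17)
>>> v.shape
(17, 17, 17)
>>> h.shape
(3, 3)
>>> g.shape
(31, 3)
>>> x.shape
(31, 17, 17)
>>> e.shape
(3, 3)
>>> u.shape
(3, 3)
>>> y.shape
(17, 17)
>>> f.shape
(17,)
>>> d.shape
(17, 17, 3)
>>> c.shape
(3, 17)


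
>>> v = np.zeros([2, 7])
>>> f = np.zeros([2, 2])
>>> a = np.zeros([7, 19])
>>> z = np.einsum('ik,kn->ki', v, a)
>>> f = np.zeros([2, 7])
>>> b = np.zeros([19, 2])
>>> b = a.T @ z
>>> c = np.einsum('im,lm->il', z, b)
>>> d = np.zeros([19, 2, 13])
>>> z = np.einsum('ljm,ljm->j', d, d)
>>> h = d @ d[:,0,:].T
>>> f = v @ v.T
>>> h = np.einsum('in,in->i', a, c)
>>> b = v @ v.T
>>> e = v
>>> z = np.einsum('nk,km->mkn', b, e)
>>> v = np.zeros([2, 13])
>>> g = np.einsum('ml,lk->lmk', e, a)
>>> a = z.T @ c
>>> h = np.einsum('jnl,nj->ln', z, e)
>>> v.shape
(2, 13)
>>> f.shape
(2, 2)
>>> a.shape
(2, 2, 19)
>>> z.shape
(7, 2, 2)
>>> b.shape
(2, 2)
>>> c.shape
(7, 19)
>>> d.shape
(19, 2, 13)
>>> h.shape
(2, 2)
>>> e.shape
(2, 7)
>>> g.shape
(7, 2, 19)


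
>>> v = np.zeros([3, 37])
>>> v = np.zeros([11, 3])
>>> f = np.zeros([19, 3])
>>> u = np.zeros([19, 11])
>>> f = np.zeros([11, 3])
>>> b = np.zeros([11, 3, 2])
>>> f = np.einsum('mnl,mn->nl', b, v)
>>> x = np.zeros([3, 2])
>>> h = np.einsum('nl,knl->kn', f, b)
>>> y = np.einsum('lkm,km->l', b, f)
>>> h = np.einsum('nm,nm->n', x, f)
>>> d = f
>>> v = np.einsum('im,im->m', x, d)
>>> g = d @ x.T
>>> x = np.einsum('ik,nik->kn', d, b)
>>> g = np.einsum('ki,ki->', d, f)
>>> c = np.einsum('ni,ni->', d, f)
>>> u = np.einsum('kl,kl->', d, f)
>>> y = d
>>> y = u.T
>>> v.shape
(2,)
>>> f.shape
(3, 2)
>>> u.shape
()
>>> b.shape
(11, 3, 2)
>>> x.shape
(2, 11)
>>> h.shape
(3,)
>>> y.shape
()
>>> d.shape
(3, 2)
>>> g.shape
()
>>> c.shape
()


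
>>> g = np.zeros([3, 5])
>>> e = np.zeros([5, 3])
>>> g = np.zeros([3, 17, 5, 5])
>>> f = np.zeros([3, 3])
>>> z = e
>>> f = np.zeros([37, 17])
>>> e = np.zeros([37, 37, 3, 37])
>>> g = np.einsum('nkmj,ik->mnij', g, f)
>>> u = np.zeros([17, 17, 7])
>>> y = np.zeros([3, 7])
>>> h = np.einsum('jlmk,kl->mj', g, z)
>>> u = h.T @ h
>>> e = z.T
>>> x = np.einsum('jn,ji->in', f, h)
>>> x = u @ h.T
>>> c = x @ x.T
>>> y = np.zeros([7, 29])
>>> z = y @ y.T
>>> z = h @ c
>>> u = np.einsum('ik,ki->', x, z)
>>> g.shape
(5, 3, 37, 5)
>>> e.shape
(3, 5)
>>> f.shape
(37, 17)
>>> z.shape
(37, 5)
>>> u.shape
()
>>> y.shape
(7, 29)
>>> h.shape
(37, 5)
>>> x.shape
(5, 37)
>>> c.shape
(5, 5)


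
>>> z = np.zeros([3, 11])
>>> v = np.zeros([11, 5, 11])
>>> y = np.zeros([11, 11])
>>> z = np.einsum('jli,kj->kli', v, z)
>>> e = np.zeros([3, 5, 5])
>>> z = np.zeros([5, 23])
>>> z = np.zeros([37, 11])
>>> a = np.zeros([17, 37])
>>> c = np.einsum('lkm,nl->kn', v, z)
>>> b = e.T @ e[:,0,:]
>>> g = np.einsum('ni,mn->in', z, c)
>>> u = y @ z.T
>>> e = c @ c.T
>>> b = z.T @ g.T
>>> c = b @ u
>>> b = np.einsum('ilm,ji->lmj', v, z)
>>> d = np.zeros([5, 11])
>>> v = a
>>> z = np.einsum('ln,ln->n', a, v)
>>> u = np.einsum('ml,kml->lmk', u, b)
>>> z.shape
(37,)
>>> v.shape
(17, 37)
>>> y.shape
(11, 11)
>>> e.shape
(5, 5)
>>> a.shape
(17, 37)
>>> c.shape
(11, 37)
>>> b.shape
(5, 11, 37)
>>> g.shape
(11, 37)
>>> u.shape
(37, 11, 5)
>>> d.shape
(5, 11)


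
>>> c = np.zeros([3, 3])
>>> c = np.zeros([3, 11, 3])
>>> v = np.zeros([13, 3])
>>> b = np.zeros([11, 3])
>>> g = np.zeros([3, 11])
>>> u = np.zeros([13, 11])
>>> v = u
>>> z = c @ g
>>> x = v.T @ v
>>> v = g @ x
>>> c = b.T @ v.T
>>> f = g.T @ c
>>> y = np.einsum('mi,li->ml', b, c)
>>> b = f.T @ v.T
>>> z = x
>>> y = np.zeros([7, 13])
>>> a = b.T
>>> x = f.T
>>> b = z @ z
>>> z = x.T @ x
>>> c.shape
(3, 3)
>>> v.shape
(3, 11)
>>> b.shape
(11, 11)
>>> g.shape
(3, 11)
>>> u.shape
(13, 11)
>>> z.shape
(11, 11)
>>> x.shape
(3, 11)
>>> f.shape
(11, 3)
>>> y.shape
(7, 13)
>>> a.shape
(3, 3)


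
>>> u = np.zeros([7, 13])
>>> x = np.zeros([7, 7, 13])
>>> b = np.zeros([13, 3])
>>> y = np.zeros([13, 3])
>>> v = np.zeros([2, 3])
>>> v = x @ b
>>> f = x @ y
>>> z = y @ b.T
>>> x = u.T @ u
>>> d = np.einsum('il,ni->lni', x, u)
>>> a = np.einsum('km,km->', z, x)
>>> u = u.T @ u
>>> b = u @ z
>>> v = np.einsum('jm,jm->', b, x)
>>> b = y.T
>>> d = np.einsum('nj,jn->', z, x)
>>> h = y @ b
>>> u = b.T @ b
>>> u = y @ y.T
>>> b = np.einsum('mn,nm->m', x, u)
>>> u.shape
(13, 13)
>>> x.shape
(13, 13)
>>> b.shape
(13,)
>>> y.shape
(13, 3)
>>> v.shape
()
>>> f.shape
(7, 7, 3)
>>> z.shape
(13, 13)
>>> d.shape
()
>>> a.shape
()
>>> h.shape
(13, 13)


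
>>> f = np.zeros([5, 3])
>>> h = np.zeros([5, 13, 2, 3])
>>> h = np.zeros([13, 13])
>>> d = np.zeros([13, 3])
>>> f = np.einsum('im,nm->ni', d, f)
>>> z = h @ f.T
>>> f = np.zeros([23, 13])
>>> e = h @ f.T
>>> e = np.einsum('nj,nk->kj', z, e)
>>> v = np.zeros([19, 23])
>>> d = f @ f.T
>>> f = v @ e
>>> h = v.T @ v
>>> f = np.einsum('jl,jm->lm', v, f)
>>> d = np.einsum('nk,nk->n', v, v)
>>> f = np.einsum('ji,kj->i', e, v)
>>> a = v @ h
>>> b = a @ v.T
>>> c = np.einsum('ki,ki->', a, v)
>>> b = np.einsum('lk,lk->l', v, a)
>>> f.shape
(5,)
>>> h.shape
(23, 23)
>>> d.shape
(19,)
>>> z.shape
(13, 5)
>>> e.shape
(23, 5)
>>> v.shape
(19, 23)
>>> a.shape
(19, 23)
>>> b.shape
(19,)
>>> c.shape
()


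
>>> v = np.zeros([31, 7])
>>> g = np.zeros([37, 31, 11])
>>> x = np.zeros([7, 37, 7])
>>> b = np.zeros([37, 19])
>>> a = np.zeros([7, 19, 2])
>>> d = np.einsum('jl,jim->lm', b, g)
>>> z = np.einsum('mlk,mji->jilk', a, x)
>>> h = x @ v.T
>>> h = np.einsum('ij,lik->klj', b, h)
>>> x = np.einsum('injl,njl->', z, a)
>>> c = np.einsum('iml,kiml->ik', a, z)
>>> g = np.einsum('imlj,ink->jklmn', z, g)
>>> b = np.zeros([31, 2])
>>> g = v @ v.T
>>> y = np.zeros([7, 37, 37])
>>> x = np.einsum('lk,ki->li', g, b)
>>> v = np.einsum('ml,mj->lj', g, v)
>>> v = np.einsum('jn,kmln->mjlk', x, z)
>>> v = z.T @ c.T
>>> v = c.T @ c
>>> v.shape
(37, 37)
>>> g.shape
(31, 31)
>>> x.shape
(31, 2)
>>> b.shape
(31, 2)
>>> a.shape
(7, 19, 2)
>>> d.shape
(19, 11)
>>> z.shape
(37, 7, 19, 2)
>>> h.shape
(31, 7, 19)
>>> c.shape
(7, 37)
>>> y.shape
(7, 37, 37)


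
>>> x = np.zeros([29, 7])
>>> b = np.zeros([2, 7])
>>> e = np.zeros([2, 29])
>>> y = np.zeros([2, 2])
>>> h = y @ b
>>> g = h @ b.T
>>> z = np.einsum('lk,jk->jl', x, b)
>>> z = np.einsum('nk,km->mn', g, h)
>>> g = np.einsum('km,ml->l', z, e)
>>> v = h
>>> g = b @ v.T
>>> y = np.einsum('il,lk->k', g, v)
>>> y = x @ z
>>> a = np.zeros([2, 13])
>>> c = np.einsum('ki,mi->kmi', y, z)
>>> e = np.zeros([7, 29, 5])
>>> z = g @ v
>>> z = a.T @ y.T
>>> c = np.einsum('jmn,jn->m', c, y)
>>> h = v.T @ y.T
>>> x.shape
(29, 7)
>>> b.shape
(2, 7)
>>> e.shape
(7, 29, 5)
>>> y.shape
(29, 2)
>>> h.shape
(7, 29)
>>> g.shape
(2, 2)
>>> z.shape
(13, 29)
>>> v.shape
(2, 7)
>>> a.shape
(2, 13)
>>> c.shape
(7,)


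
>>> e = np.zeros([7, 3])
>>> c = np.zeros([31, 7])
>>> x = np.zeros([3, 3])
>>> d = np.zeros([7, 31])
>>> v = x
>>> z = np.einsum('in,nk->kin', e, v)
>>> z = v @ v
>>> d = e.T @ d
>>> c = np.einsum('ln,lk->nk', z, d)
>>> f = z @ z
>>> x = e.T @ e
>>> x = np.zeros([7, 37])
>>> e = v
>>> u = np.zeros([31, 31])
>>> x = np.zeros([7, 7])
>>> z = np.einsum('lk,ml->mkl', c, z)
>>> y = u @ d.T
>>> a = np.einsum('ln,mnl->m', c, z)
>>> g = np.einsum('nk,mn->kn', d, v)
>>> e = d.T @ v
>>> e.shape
(31, 3)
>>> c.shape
(3, 31)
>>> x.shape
(7, 7)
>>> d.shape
(3, 31)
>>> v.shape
(3, 3)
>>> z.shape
(3, 31, 3)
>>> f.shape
(3, 3)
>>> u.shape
(31, 31)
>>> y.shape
(31, 3)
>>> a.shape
(3,)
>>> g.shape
(31, 3)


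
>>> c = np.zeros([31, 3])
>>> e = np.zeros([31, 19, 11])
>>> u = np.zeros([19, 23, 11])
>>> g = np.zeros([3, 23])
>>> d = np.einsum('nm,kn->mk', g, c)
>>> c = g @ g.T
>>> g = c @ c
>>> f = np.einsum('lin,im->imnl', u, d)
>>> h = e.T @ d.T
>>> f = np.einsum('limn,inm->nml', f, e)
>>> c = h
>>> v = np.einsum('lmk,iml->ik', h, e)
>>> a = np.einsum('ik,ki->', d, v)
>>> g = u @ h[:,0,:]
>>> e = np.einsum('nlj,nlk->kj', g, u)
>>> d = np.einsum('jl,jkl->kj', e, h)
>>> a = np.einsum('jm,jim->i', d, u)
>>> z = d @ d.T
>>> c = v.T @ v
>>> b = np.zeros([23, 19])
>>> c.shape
(23, 23)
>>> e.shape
(11, 23)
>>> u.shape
(19, 23, 11)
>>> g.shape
(19, 23, 23)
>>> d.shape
(19, 11)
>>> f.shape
(19, 11, 23)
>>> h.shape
(11, 19, 23)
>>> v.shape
(31, 23)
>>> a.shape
(23,)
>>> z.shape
(19, 19)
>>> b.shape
(23, 19)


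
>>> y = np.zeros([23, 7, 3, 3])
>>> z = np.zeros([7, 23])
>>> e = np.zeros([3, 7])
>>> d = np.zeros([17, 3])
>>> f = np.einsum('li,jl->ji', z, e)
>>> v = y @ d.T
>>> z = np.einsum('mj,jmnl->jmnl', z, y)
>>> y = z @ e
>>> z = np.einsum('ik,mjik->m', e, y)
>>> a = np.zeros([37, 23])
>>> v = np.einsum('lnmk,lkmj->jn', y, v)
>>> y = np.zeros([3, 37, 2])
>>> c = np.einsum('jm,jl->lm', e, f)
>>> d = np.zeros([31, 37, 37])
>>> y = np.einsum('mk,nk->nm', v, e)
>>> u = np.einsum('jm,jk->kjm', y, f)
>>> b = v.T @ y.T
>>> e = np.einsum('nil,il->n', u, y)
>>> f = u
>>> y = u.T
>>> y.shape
(17, 3, 23)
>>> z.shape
(23,)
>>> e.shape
(23,)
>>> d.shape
(31, 37, 37)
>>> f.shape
(23, 3, 17)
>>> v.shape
(17, 7)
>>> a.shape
(37, 23)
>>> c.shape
(23, 7)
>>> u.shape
(23, 3, 17)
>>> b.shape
(7, 3)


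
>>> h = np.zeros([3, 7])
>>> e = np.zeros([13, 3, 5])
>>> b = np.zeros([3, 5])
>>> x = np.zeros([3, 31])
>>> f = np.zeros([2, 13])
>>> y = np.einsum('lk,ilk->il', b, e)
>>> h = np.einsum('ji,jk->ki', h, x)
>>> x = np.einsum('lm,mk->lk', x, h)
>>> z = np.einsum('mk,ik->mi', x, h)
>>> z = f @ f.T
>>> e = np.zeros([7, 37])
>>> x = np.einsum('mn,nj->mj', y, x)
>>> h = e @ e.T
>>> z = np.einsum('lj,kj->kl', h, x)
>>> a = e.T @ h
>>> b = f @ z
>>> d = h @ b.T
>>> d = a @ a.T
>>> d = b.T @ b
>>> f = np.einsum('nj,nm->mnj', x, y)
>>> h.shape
(7, 7)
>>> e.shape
(7, 37)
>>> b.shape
(2, 7)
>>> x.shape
(13, 7)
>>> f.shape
(3, 13, 7)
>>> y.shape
(13, 3)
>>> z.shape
(13, 7)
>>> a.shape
(37, 7)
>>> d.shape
(7, 7)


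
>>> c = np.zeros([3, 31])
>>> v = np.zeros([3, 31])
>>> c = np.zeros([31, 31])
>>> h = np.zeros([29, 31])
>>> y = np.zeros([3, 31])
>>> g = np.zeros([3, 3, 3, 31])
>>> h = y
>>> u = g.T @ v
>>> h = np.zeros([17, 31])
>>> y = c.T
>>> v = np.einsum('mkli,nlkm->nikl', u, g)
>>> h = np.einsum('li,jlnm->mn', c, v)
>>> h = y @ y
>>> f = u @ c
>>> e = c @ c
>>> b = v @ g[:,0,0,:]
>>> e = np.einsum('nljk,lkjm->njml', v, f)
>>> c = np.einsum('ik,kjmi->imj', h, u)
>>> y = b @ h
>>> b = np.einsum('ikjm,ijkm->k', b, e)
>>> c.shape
(31, 3, 3)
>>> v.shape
(3, 31, 3, 3)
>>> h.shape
(31, 31)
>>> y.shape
(3, 31, 3, 31)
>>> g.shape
(3, 3, 3, 31)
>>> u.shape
(31, 3, 3, 31)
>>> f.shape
(31, 3, 3, 31)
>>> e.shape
(3, 3, 31, 31)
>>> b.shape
(31,)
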